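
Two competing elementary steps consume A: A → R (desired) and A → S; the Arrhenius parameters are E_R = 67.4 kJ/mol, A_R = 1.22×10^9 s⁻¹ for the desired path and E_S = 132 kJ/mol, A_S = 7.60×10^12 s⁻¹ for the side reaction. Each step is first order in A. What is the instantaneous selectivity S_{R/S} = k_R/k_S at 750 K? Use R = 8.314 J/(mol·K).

5.07

With equal orders, S_{R/S} = k_R/k_S = (A_R/A_S)·exp[(E_S−E_R)/(RT)].
(E_S−E_R)/(RT) = (132−67.4)×10³/(8.314×750) = 64600/6236 = 10.36.
k_R/k_S = (1.22×10^9/7.60×10^12)·exp(10.36) = 1.605×10^-4 × 31572 = 5.07.
Since E_R < E_S, lowering the temperature improves selectivity toward R.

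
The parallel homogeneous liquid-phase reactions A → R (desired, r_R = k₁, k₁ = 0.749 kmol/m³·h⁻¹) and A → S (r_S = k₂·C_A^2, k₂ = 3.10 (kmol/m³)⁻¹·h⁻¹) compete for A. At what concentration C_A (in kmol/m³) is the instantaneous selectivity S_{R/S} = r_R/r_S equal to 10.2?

S_{R/S} = (k₁/k₂)·C_A^-2 ⇒ C_A = (S·k₂/k₁)^(-0.5).
= (10.2×3.10/0.749)^(-0.5) = (42.22)^(-0.5) = 0.154 kmol/m³.

0.154 kmol/m³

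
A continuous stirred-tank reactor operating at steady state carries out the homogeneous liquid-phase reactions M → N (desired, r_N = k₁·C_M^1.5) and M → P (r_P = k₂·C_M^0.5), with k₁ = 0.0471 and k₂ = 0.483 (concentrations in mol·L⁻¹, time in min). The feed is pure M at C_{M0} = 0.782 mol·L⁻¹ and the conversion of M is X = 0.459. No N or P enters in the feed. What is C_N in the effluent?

Exit C_M = C_{M0}(1−X) = 0.782×0.541 = 0.4231 mol·L⁻¹.
In a CSTR the entire volume is at exit conditions, so r_N = 0.0471×0.4231^1.5 = 0.01296 and r_P = 0.483×0.4231^0.5 = 0.3142.
Fraction of consumed M going to N: r_N/(r_N+r_P) = 0.03962.
C_N = 0.03962·C_{M0}·X = 0.03962×0.782×0.459 = 0.0142 mol·L⁻¹.

0.0142 mol·L⁻¹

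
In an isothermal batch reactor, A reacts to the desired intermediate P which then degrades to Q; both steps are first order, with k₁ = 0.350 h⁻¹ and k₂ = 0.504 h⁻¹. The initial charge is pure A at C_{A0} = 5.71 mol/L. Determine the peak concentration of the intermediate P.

Evaluating C_P at t_opt = ln(k₂/k₁)/(k₂−k₁) gives C_{P,max}/C_{A0} = (k₁/k₂)^[k₂/(k₂−k₁)].
= (0.350/0.504)^(0.504/(0.504−0.350)) = (0.6944)^(3.273) = 0.3032.
C_{P,max} = 0.3032×5.71 = 1.73 mol/L.

1.73 mol/L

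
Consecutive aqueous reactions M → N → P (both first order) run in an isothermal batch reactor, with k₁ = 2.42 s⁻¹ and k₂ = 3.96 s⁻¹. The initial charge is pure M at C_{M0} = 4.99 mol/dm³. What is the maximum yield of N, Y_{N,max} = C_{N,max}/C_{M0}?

At the optimum, C_{N,max}/C_{M0} = (k₁/k₂)^[k₂/(k₂−k₁)].
= (2.42/3.96)^(3.96/(3.96−2.42)) = (0.6111)^(2.571) = 0.2819.

0.282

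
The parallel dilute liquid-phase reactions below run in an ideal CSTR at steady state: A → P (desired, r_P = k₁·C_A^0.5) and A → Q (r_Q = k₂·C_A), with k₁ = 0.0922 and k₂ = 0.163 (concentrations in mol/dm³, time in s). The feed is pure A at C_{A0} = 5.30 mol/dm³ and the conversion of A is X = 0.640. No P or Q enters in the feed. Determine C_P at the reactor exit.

Exit C_A = C_{A0}(1−X) = 5.30×0.360 = 1.908 mol/dm³.
In a CSTR the entire volume is at exit conditions, so r_P = 0.0922×1.908^0.5 = 0.1274 and r_Q = 0.163×1.908 = 0.3110.
Fraction of consumed A going to P: r_P/(r_P+r_Q) = 0.2905.
C_P = 0.2905·C_{A0}·X = 0.2905×5.30×0.640 = 0.985 mol/dm³.

0.985 mol/dm³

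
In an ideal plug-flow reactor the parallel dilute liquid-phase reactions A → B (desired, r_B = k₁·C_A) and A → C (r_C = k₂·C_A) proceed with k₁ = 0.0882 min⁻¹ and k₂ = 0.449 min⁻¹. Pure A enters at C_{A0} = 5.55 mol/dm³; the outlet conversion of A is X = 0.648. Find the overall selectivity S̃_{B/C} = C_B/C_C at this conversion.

0.196

C_A = C_{A0}(1−X) = 1.954 mol/dm³.
Both paths are first order in A, so the instantaneous fraction to B is constant: dC_B/d(−C_A) = k₁/(k₁+k₂) = 0.1642.
C_B = 0.1642·(C_{A0}−C_A) = 0.1642×3.596 = 0.590 mol/dm³.
C_C = (C_{A0}−C_A)−C_B = 3.006 mol/dm³; S̃_{B/C} = 0.5905/3.006 = 0.196.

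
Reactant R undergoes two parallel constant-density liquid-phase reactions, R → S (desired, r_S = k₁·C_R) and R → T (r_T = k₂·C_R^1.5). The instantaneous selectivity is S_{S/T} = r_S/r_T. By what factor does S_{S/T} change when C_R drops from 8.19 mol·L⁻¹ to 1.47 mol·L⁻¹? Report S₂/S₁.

S_{S/T} = (k₁/k₂)·C_R^-0.5, so S₂/S₁ = (C_{R,2}/C_{R,1})^-0.5.
= (1.47/8.19)^(-0.5) = (0.1795)^(-0.5) = 2.36.
Selectivity toward S rises as C_R falls — low-concentration operation is favoured.

2.36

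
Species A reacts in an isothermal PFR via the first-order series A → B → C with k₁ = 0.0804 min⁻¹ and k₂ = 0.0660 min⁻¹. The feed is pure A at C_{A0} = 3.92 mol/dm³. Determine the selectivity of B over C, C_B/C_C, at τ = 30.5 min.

The intermediate concentration in a first-order A→B→C sequence is C_B = k₁C_{A0}(e^(−k₁τ) − e^(−k₂τ))/(k₂−k₁).
e^(−k₁τ) = e^(−0.0804×30.5) = e^(−2.452) = 0.08610; e^(−k₂τ) = e^(−2.013) = 0.1336.
C_B = 0.0804×3.92/(0.0660−0.0804) × (0.08610−0.1336) = (-21.89)×(-0.04748) = 1.039 mol/dm³.
C_A = C_{A0}e^(−k₁τ) = 0.3375 mol/dm³, so C_C = C_{A0}−C_A−C_B = 2.543 mol/dm³; C_B/C_C = 0.409.

0.409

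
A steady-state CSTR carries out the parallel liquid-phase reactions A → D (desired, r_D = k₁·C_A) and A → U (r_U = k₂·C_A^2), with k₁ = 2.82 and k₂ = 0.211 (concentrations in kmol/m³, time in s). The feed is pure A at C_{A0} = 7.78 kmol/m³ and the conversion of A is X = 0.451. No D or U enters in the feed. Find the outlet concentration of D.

2.66 kmol/m³

Exit C_A = C_{A0}(1−X) = 7.78×0.549 = 4.271 kmol/m³.
Rates in a CSTR are evaluated at the outlet concentration: r_D = 2.82×4.271 = 12.04, r_U = 0.211×4.271^2 = 3.849.
Fraction of consumed A going to D: r_D/(r_D+r_U) = 0.7578.
C_D = 0.7578·C_{A0}·X = 0.7578×7.78×0.451 = 2.66 kmol/m³.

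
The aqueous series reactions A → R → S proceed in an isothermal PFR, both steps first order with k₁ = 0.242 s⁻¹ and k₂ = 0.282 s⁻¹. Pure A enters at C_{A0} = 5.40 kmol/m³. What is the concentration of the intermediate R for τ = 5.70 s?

1.68 kmol/m³

For first-order series with pure A initially, C_R(τ) = k₁C_{A0}/(k₂−k₁)·(e^(−k₁τ) − e^(−k₂τ)).
e^(−k₁τ) = e^(−0.242×5.70) = e^(−1.379) = 0.2517; e^(−k₂τ) = e^(−1.607) = 0.2004.
C_R = 0.242×5.40/(0.282−0.242) × (0.2517−0.2004) = 32.67×0.05132 = 1.677 kmol/m³.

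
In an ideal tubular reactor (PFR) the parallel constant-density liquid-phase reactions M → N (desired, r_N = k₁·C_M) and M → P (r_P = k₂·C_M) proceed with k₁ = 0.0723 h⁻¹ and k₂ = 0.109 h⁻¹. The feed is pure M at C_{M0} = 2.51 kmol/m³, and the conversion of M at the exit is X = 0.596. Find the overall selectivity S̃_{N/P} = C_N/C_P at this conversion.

0.663

C_M = C_{M0}(1−X) = 1.014 kmol/m³.
Both paths are first order in M, so the instantaneous fraction to N is constant: dC_N/d(−C_M) = k₁/(k₁+k₂) = 0.3988.
C_N = 0.3988·(C_{M0}−C_M) = 0.3988×1.496 = 0.597 kmol/m³.
C_P = (C_{M0}−C_M)−C_N = 0.8994 kmol/m³; S̃_{N/P} = 0.5966/0.8994 = 0.663.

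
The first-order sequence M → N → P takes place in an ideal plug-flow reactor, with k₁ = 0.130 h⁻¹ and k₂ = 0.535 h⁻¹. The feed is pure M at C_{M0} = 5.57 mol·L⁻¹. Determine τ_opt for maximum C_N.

For first-order series the maximum of C_N occurs at τ_opt = ln(k₂/k₁)/(k₂−k₁).
= ln(0.535/0.130)/(0.535−0.130) = ln(4.115)/0.4050 = 1.415/0.4050 = 3.49 h.

3.49 h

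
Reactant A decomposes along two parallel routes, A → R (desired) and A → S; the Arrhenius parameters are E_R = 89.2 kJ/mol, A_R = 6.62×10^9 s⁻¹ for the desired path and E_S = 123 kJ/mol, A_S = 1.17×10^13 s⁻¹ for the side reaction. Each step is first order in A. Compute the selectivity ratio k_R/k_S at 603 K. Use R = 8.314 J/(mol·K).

0.479

k_R/k_S = (A_R/A_S)·exp[−(E_R−E_S)/(RT)] = (A_R/A_S)·exp[(E_S−E_R)/(RT)].
(E_S−E_R)/(RT) = (123−89.2)×10³/(8.314×603) = 33800/5013 = 6.742.
k_R/k_S = (6.62×10^9/1.17×10^13)·exp(6.742) = 5.658×10^-4 × 847.3 = 0.479.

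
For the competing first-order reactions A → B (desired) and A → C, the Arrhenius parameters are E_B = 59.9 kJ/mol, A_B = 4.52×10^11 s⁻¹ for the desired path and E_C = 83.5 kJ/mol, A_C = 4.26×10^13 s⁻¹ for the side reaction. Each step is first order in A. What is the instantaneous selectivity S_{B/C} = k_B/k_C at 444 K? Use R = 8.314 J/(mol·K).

With equal orders, S_{B/C} = k_B/k_C = (A_B/A_C)·exp[(E_C−E_B)/(RT)].
(E_C−E_B)/(RT) = (83.5−59.9)×10³/(8.314×444) = 23600/3691 = 6.393.
k_B/k_C = (4.52×10^11/4.26×10^13)·exp(6.393) = 0.01061 × 597.8 = 6.34.
Since E_B < E_C, lowering the temperature improves selectivity toward B.

6.34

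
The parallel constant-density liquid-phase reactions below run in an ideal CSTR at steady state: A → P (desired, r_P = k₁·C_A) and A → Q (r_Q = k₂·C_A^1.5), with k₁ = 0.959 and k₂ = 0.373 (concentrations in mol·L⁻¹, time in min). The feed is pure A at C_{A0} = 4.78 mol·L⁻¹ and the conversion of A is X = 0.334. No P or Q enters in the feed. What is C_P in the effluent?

Exit C_A = C_{A0}(1−X) = 4.78×0.666 = 3.183 mol·L⁻¹.
A CSTR operates uniformly at the exit composition, giving r_P = 3.053 and r_Q = 2.119 (each k·C_A^n at C_A = 3.183).
Fraction of consumed A going to P: r_P/(r_P+r_Q) = 0.5903.
C_P = 0.5903·C_{A0}·X = 0.5903×4.78×0.334 = 0.942 mol·L⁻¹.

0.942 mol·L⁻¹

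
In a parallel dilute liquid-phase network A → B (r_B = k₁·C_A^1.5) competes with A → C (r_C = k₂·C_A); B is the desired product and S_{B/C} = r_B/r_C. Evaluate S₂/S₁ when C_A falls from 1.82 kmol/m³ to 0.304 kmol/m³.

0.409

S_{B/C} = (k₁/k₂)·C_A^0.5, so S₂/S₁ = (C_{A,2}/C_{A,1})^0.5.
= (0.304/1.82)^0.5 = (0.1670)^0.5 = 0.409.
Selectivity toward B falls as C_A falls — high-concentration operation is favoured.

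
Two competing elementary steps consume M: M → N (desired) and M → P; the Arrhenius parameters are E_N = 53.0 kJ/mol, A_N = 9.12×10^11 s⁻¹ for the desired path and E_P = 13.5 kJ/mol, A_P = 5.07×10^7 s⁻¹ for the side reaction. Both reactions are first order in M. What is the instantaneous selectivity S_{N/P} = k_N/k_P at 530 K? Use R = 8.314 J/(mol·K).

2.30

k_N/k_P = (A_N/A_P)·exp[−(E_N−E_P)/(RT)] = (A_N/A_P)·exp[(E_P−E_N)/(RT)].
(E_P−E_N)/(RT) = (13.5−53.0)×10³/(8.314×530) = -39500/4406 = -8.964.
k_N/k_P = (9.12×10^11/5.07×10^7)·exp(-8.964) = 17988 × 1.279×10^-4 = 2.30.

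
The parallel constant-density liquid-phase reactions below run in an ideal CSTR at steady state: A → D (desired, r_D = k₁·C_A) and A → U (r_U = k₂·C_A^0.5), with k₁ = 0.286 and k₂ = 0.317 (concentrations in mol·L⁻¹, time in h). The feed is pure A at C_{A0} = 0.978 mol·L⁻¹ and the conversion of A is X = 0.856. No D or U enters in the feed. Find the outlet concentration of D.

0.212 mol·L⁻¹

Exit C_A = C_{A0}(1−X) = 0.978×0.144 = 0.1408 mol·L⁻¹.
A CSTR operates uniformly at the exit composition, giving r_D = 0.04028 and r_U = 0.1190 (each k·C_A^n at C_A = 0.1408).
Fraction of consumed A going to D: r_D/(r_D+r_U) = 0.2529.
C_D = 0.2529·C_{A0}·X = 0.2529×0.978×0.856 = 0.212 mol·L⁻¹.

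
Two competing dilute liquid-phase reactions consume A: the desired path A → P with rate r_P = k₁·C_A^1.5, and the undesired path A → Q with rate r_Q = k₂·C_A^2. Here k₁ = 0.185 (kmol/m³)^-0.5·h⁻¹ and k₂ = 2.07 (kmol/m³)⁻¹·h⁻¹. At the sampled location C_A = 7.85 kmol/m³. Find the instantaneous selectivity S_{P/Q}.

S_{P/Q} = r_P/r_Q = (k₁·C_A^1.5)/(k₂·C_A^2) = (k₁/k₂)·C_A^-0.5.
= (0.185×7.850^1.5) / (2.07×7.850^2) = 4.069/127.6 = 0.0319.
The undesired path is higher order in A, so low C_A (CSTR or dilute feed) favours P.

0.0319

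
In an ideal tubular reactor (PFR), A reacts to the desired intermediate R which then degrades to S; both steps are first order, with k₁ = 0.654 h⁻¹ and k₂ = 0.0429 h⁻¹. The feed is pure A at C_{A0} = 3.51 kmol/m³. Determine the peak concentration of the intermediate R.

2.90 kmol/m³

At the optimum, C_{R,max}/C_{A0} = (k₁/k₂)^[k₂/(k₂−k₁)].
= (0.654/0.0429)^(0.0429/(0.0429−0.654)) = (15.24)^(-0.07020) = 0.8259.
C_{R,max} = 0.8259×3.51 = 2.90 kmol/m³.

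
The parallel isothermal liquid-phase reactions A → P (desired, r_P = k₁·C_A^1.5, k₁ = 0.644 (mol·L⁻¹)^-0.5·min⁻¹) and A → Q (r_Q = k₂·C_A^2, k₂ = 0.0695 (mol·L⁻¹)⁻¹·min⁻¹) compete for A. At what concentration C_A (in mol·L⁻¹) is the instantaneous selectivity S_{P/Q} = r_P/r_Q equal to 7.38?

1.58 mol·L⁻¹

S_{P/Q} = (k₁/k₂)·C_A^-0.5 ⇒ C_A = (S·k₂/k₁)^(-2).
= (7.38×0.0695/0.644)^(-2) = (0.7964)^(-2) = 1.58 mol·L⁻¹.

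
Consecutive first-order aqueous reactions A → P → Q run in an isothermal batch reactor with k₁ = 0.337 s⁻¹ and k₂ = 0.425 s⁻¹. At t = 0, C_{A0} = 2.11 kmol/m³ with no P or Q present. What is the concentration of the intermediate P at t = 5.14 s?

The intermediate concentration in a first-order A→B→C sequence is C_P = k₁C_{A0}(e^(−k₁t) − e^(−k₂t))/(k₂−k₁).
e^(−k₁t) = e^(−0.337×5.14) = e^(−1.732) = 0.1769; e^(−k₂t) = e^(−2.184) = 0.1125.
C_P = 0.337×2.11/(0.425−0.337) × (0.1769−0.1125) = 8.080×0.06436 = 0.5201 kmol/m³.

0.520 kmol/m³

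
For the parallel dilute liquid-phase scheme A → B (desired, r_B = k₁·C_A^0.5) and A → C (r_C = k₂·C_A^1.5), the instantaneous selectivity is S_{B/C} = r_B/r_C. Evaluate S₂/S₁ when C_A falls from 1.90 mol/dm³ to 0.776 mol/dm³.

2.45

S_{B/C} = (k₁/k₂)·C_A⁻¹, so S₂/S₁ = (C_{A,2}/C_{A,1})⁻¹.
= 1.90/0.776 = 2.45.
Selectivity toward B rises as C_A falls — low-concentration operation is favoured.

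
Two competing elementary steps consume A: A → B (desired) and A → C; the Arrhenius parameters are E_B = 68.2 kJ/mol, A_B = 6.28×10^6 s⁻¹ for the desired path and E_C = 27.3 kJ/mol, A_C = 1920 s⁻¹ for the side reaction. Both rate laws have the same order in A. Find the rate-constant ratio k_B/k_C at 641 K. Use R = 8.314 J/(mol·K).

Since both paths have the same order in A, the concentration cancels and S_{B/C} = k_B/k_C = (A_B/A_C)·exp[(E_C−E_B)/(RT)].
(E_C−E_B)/(RT) = (27.3−68.2)×10³/(8.314×641) = -40900/5329 = -7.675.
k_B/k_C = (6.28×10^6/1920)·exp(-7.675) = 3271 × 4.645×10^-4 = 1.52.
Since E_B > E_C, raising the temperature improves selectivity toward B.

1.52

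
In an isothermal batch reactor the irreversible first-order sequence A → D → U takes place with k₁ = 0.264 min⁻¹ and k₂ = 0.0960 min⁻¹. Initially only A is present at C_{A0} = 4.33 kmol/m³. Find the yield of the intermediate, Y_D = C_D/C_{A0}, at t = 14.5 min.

0.356

For first-order series with pure A initially, C_D(t) = k₁C_{A0}/(k₂−k₁)·(e^(−k₁t) − e^(−k₂t)).
e^(−k₁t) = e^(−0.264×14.5) = e^(−3.828) = 0.02175; e^(−k₂t) = e^(−1.392) = 0.2486.
C_D = 0.264×4.33/(0.0960−0.264) × (0.02175−0.2486) = (-6.804)×(-0.2268) = 1.543 kmol/m³.
Y_D = C_D/C_{A0} = 1.543/4.33 = 0.356.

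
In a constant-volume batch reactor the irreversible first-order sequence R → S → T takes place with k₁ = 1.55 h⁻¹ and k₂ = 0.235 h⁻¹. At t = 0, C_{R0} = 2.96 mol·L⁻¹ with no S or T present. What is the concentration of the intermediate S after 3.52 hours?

The intermediate concentration in a first-order A→B→C sequence is C_S = k₁C_{R0}(e^(−k₁t) − e^(−k₂t))/(k₂−k₁).
e^(−k₁t) = e^(−1.55×3.52) = e^(−5.456) = 0.004271; e^(−k₂t) = e^(−0.8272) = 0.4373.
C_S = 1.55×2.96/(0.235−1.55) × (0.004271−0.4373) = (-3.489)×(-0.4330) = 1.511 mol·L⁻¹.

1.51 mol·L⁻¹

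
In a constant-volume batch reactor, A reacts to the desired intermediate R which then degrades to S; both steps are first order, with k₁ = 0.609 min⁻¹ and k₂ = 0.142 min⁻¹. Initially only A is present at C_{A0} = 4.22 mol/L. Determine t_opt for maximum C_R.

Setting dC_R/dt = 0 gives t_opt = ln(k₂/k₁)/(k₂−k₁).
= ln(0.142/0.609)/(0.142−0.609) = ln(0.2332)/-0.4670 = -1.456/-0.4670 = 3.12 min.

3.12 min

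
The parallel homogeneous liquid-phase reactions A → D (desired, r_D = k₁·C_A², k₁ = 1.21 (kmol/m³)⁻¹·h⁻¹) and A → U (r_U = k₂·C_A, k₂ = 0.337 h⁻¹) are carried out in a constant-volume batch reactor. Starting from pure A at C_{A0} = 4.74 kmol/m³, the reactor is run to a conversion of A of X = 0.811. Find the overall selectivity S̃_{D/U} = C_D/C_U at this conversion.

8.50

C_A = C_{A0}(1−X) = 0.8959 kmol/m³.
Along a PFR/batch, dC_U/dC_A = −r_U/(r_D+r_U) = −k₂/(k₂+k₁·C_A).
Integrating from C_{A0} to C_A: C_U = (0.337/1.21)·ln[(0.337+1.21·4.74)/(0.337+1.21·0.896)] = 0.2785·ln(6.072/1.421) = 0.4045 kmol/m³.
Then C_D = (C_{A0}−C_A) − C_U = 3.844 − 0.4045 = 3.440 kmol/m³.
S̃_{D/U} = C_D/C_U = 3.440/0.4045 = 8.50.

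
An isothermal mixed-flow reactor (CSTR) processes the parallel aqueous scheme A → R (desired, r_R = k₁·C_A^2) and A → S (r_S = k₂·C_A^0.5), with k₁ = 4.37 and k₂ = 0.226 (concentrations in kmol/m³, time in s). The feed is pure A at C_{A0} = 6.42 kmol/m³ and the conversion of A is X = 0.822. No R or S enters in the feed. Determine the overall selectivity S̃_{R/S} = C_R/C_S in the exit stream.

23.6

Exit C_A = C_{A0}(1−X) = 6.42×0.178 = 1.143 kmol/m³.
In a CSTR the entire volume is at exit conditions, so r_R = 4.37×1.143^2 = 5.707 and r_S = 0.226×1.143^0.5 = 0.2416.
Overall selectivity = C_R/C_S = r_Rτ/(r_Sτ) = r_R/r_S = 23.6.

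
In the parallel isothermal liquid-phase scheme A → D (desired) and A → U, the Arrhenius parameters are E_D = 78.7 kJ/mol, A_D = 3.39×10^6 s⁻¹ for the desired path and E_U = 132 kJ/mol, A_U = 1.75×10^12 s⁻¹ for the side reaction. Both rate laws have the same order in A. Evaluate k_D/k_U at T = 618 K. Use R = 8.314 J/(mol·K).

0.0620

With equal orders, S_{D/U} = k_D/k_U = (A_D/A_U)·exp[(E_U−E_D)/(RT)].
(E_U−E_D)/(RT) = (132−78.7)×10³/(8.314×618) = 53300/5138 = 10.37.
k_D/k_U = (3.39×10^6/1.75×10^12)·exp(10.37) = 1.937×10^-6 × 32003 = 0.0620.
Since E_D < E_U, lowering the temperature improves selectivity toward D.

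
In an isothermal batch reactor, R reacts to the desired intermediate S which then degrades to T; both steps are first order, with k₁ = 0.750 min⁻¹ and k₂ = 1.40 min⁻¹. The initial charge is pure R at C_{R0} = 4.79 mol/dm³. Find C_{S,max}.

1.25 mol/dm³

For a first-order series the maximum intermediate yield is C_{S,max}/C_{R0} = (k₁/k₂)^[k₂/(k₂−k₁)].
= (0.750/1.40)^(1.40/(1.40−0.750)) = (0.5357)^(2.154) = 0.2607.
C_{S,max} = 0.2607×4.79 = 1.25 mol/dm³.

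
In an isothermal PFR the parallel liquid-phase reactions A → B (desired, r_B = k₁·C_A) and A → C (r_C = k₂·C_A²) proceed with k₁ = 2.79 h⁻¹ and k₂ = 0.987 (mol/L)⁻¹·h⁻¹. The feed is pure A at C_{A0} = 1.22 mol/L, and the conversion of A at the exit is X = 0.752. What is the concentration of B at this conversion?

C_A = C_{A0}(1−X) = 0.3026 mol/L.
Along a PFR/batch, dC_B/dC_A = −r_B/(r_B+r_C) = −k₁/(k₁+k₂·C_A).
Integrating from C_{A0} to C_A: C_B = (2.79/0.987)·ln[(2.79+0.987·1.22)/(2.79+0.987·0.303)] = 2.827·ln(3.994/3.089) = 0.7268 mol/L.

0.727 mol/L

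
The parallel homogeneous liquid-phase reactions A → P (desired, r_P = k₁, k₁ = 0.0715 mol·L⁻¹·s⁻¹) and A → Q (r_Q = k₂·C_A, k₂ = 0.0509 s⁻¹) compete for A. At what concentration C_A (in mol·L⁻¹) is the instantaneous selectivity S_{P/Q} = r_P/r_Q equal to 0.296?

S_{P/Q} = (k₁/k₂)·C_A⁻¹ ⇒ C_A = (S·k₂/k₁)^(-1).
= (0.296×0.0509/0.0715)^(-1) = (0.2107)^(-1) = 4.75 mol·L⁻¹.

4.75 mol·L⁻¹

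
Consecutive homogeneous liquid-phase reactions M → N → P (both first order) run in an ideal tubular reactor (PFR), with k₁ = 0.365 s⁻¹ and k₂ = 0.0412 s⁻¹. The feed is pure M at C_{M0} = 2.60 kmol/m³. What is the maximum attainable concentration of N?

1.97 kmol/m³

At the optimum, C_{N,max}/C_{M0} = (k₁/k₂)^[k₂/(k₂−k₁)].
= (0.365/0.0412)^(0.0412/(0.0412−0.365)) = (8.859)^(-0.1272) = 0.7576.
C_{N,max} = 0.7576×2.60 = 1.97 kmol/m³.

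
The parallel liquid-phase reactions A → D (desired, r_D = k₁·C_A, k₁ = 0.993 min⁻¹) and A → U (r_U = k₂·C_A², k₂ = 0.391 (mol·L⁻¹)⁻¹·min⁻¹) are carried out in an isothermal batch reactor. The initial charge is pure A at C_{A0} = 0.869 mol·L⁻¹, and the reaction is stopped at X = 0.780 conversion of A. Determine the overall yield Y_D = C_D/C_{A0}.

0.648

C_A = C_{A0}(1−X) = 0.1912 mol·L⁻¹.
Along a PFR/batch, dC_D/dC_A = −r_D/(r_D+r_U) = −k₁/(k₁+k₂·C_A).
Integrating from C_{A0} to C_A: C_D = (0.993/0.391)·ln[(0.993+0.391·0.869)/(0.993+0.391·0.191)] = 2.540·ln(1.333/1.068) = 0.5631 mol·L⁻¹.
Y_D = C_D/C_{A0} = 0.5631/0.869 = 0.648.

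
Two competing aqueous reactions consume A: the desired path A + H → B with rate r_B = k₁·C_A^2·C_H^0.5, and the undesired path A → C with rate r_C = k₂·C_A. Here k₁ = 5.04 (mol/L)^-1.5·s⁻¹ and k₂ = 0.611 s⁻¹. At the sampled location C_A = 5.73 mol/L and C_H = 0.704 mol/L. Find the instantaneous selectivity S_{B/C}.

S_{B/C} = r_B/r_C = (k₁·C_A^2·C_H^0.5)/(k₂·C_A) = (k₁/k₂)·C_A·C_H^0.5.
= (5.04×5.730^2×0.7040^0.5) / (0.611×5.730) = 138.8/3.501 = 39.7.

39.7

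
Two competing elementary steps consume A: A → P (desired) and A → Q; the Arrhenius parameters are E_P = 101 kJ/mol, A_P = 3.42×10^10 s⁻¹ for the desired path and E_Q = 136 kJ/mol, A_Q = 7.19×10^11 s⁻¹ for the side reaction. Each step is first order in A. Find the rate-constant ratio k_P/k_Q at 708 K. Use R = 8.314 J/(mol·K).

18.2

With equal orders, S_{P/Q} = k_P/k_Q = (A_P/A_Q)·exp[(E_Q−E_P)/(RT)].
(E_Q−E_P)/(RT) = (136−101)×10³/(8.314×708) = 35000/5886 = 5.946.
k_P/k_Q = (3.42×10^10/7.19×10^11)·exp(5.946) = 0.04757 × 382.2 = 18.2.
Since E_P < E_Q, lowering the temperature improves selectivity toward P.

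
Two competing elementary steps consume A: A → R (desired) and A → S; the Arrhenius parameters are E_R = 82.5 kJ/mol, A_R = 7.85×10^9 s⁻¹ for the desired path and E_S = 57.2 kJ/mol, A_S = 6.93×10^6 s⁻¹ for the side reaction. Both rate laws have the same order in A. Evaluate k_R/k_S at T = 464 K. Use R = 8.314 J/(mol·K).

k_R/k_S = (A_R/A_S)·exp[−(E_R−E_S)/(RT)] = (A_R/A_S)·exp[(E_S−E_R)/(RT)].
(E_S−E_R)/(RT) = (57.2−82.5)×10³/(8.314×464) = -25300/3858 = -6.558.
k_R/k_S = (7.85×10^9/6.93×10^6)·exp(-6.558) = 1133 × 0.001418 = 1.61.

1.61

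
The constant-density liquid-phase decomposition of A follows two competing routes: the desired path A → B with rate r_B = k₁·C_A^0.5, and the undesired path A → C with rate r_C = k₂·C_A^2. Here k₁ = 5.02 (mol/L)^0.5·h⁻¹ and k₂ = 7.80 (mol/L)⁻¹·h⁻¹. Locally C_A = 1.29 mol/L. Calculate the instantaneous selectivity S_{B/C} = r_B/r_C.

S_{B/C} = r_B/r_C = (k₁·C_A^0.5)/(k₂·C_A^2) = (k₁/k₂)·C_A^-1.5.
= (5.02×1.290^0.5) / (7.80×1.290^2) = 5.702/12.98 = 0.439.

0.439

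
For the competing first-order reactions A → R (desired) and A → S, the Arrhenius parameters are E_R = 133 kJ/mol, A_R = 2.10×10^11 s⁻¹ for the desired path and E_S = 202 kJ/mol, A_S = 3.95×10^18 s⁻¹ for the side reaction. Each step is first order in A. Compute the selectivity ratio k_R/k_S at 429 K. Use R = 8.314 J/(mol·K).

Since both paths have the same order in A, the concentration cancels and S_{R/S} = k_R/k_S = (A_R/A_S)·exp[(E_S−E_R)/(RT)].
(E_S−E_R)/(RT) = (202−133)×10³/(8.314×429) = 69000/3567 = 19.35.
k_R/k_S = (2.10×10^11/3.95×10^18)·exp(19.35) = 5.316×10^-8 × 2.522×10^8 = 13.4.
Since E_R < E_S, lowering the temperature improves selectivity toward R.

13.4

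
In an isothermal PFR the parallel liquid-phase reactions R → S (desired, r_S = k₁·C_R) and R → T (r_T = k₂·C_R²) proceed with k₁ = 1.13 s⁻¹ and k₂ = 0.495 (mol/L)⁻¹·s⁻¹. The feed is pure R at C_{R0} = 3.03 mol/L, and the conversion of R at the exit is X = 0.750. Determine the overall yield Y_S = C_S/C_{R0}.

C_R = C_{R0}(1−X) = 0.7575 mol/L.
Along a PFR/batch, dC_S/dC_R = −r_S/(r_S+r_T) = −k₁/(k₁+k₂·C_R).
Integrating from C_{R0} to C_R: C_S = (1.13/0.495)·ln[(1.13+0.495·3.03)/(1.13+0.495·0.757)] = 2.283·ln(2.630/1.505) = 1.274 mol/L.
Y_S = C_S/C_{R0} = 1.274/3.03 = 0.421.

0.421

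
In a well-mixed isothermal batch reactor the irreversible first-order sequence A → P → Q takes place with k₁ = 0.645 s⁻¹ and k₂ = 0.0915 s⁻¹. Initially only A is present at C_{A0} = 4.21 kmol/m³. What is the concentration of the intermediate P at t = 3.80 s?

Solving the coupled first-order balances gives C_P(t) = [k₁/(k₂−k₁)]·C_{A0}·(e^(−k₁t) − e^(−k₂t)).
e^(−k₁t) = e^(−0.645×3.80) = e^(−2.451) = 0.08621; e^(−k₂t) = e^(−0.3477) = 0.7063.
C_P = 0.645×4.21/(0.0915−0.645) × (0.08621−0.7063) = (-4.906)×(-0.6201) = 3.042 kmol/m³.

3.04 kmol/m³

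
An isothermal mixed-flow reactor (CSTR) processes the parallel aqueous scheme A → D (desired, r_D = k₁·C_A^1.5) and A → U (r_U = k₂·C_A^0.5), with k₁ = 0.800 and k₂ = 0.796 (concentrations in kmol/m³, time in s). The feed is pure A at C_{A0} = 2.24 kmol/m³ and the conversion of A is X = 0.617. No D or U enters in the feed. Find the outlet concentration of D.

Exit C_A = C_{A0}(1−X) = 2.24×0.383 = 0.8579 kmol/m³.
In a CSTR the entire volume is at exit conditions, so r_D = 0.800×0.8579^1.5 = 0.6357 and r_U = 0.796×0.8579^0.5 = 0.7373.
Fraction of consumed A going to D: r_D/(r_D+r_U) = 0.4630.
C_D = 0.4630·C_{A0}·X = 0.4630×2.24×0.617 = 0.640 kmol/m³.

0.640 kmol/m³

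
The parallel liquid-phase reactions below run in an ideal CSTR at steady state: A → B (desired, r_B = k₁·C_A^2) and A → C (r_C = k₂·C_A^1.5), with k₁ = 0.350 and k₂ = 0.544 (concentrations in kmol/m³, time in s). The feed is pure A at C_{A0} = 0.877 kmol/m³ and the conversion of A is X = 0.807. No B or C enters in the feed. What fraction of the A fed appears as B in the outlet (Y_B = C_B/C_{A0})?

Exit C_A = C_{A0}(1−X) = 0.877×0.193 = 0.1693 kmol/m³.
Rates in a CSTR are evaluated at the outlet concentration: r_B = 0.350×0.1693^2 = 0.01003, r_C = 0.544×0.1693^1.5 = 0.03788.
Fraction of consumed A going to B: r_B/(r_B+r_C) = 0.2093.
C_B = 0.2093·C_{A0}·X = 0.2093×0.877×0.807 = 0.148 kmol/m³; Y_B = C_B/C_{A0} = 0.169.

0.169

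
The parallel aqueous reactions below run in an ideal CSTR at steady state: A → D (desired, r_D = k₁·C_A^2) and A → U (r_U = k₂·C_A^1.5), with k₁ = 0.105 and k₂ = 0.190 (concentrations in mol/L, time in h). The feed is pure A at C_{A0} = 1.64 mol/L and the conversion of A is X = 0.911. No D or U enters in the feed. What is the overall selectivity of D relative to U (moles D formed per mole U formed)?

Exit C_A = C_{A0}(1−X) = 1.64×0.0890 = 0.1460 mol/L.
In a CSTR the entire volume is at exit conditions, so r_D = 0.105×0.1460^2 = 0.002237 and r_U = 0.190×0.1460^1.5 = 0.01060.
Overall selectivity = C_D/C_U = r_Dτ/(r_Uτ) = r_D/r_U = 0.211.

0.211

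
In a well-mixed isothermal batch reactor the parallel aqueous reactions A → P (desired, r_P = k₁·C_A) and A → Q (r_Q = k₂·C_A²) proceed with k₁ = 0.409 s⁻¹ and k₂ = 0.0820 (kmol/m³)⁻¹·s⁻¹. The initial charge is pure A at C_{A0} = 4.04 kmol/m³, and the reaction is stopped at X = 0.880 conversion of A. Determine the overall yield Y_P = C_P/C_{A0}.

0.618

C_A = C_{A0}(1−X) = 0.4848 kmol/m³.
Along a PFR/batch, dC_P/dC_A = −r_P/(r_P+r_Q) = −k₁/(k₁+k₂·C_A).
Integrating from C_{A0} to C_A: C_P = (0.409/0.0820)·ln[(0.409+0.0820·4.04)/(0.409+0.0820·0.485)] = 4.988·ln(0.7403/0.4488) = 2.497 kmol/m³.
Y_P = C_P/C_{A0} = 2.497/4.04 = 0.618.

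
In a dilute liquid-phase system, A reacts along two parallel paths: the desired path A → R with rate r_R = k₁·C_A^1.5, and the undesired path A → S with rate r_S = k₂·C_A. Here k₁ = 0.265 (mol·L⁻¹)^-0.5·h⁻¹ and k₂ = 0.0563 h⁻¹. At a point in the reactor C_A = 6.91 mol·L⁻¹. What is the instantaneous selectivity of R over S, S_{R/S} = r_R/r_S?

S_{R/S} = r_R/r_S = (k₁·C_A^1.5)/(k₂·C_A) = (k₁/k₂)·C_A^0.5.
= (0.265×6.910^1.5) / (0.0563×6.910) = 4.814/0.3890 = 12.4.
Since the desired path is higher order in A, keeping C_A high (PFR or concentrated feed) favours R.

12.4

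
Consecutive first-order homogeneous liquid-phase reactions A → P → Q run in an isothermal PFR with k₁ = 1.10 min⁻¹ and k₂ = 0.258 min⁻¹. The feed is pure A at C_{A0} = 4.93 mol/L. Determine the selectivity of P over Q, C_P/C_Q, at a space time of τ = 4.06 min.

0.813

Solving the coupled first-order balances gives C_P(τ) = [k₁/(k₂−k₁)]·C_{A0}·(e^(−k₁τ) − e^(−k₂τ)).
e^(−k₁τ) = e^(−1.10×4.06) = e^(−4.466) = 0.01149; e^(−k₂τ) = e^(−1.047) = 0.3508.
C_P = 1.10×4.93/(0.258−1.10) × (0.01149−0.3508) = (-6.441)×(-0.3393) = 2.185 mol/L.
C_A = C_{A0}e^(−k₁τ) = 0.05666 mol/L, so C_Q = C_{A0}−C_A−C_P = 2.688 mol/L; C_P/C_Q = 0.813.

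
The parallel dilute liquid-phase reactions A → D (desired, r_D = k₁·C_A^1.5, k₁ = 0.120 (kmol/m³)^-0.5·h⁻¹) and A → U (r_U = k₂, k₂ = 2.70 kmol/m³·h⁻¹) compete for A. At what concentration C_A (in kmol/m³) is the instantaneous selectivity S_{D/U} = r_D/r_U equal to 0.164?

2.39 kmol/m³

S_{D/U} = (k₁/k₂)·C_A^1.5 ⇒ C_A = (S·k₂/k₁)^(1/1.5).
= (0.164×2.70/0.120)^(0.6667) = (3.690)^(0.6667) = 2.39 kmol/m³.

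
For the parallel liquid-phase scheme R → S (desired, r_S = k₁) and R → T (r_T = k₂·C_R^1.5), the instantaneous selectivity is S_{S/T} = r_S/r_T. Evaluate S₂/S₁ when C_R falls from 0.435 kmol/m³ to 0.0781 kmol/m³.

S_{S/T} = (k₁/k₂)·C_R^-1.5, so S₂/S₁ = (C_{R,2}/C_{R,1})^-1.5.
= (0.0781/0.435)^(-1.5) = (0.1795)^(-1.5) = 13.1.

13.1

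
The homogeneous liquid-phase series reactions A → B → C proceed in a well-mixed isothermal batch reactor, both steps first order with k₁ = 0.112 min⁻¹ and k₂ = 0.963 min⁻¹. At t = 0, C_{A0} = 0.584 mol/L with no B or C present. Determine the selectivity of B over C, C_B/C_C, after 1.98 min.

0.760

For first-order series with pure A initially, C_B(t) = k₁C_{A0}/(k₂−k₁)·(e^(−k₁t) − e^(−k₂t)).
e^(−k₁t) = e^(−0.112×1.98) = e^(−0.2218) = 0.8011; e^(−k₂t) = e^(−1.907) = 0.1486.
C_B = 0.112×0.584/(0.963−0.112) × (0.8011−0.1486) = 0.07686×0.6525 = 0.05015 mol/L.
C_A = C_{A0}e^(−k₁t) = 0.4678 mol/L, so C_C = C_{A0}−C_A−C_B = 0.06600 mol/L; C_B/C_C = 0.760.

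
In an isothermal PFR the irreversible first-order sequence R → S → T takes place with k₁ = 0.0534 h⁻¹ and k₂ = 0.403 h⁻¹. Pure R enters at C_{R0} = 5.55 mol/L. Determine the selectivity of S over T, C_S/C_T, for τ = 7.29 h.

0.420

The intermediate concentration in a first-order A→B→C sequence is C_S = k₁C_{R0}(e^(−k₁τ) − e^(−k₂τ))/(k₂−k₁).
e^(−k₁τ) = e^(−0.0534×7.29) = e^(−0.3893) = 0.6775; e^(−k₂τ) = e^(−2.938) = 0.05298.
C_S = 0.0534×5.55/(0.403−0.0534) × (0.6775−0.05298) = 0.8477×0.6246 = 0.5295 mol/L.
C_R = C_{R0}e^(−k₁τ) = 3.760 mol/L, so C_T = C_{R0}−C_R−C_S = 1.260 mol/L; C_S/C_T = 0.420.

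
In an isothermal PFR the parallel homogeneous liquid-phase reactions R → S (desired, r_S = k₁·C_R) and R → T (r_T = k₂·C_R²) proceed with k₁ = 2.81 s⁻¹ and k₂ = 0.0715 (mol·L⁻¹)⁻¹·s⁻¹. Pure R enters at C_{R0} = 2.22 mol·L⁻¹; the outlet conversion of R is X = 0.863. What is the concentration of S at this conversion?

1.86 mol·L⁻¹

C_R = C_{R0}(1−X) = 0.3041 mol·L⁻¹.
Along a PFR/batch, dC_S/dC_R = −r_S/(r_S+r_T) = −k₁/(k₁+k₂·C_R).
Integrating from C_{R0} to C_R: C_S = (2.81/0.0715)·ln[(2.81+0.0715·2.22)/(2.81+0.0715·0.304)] = 39.30·ln(2.969/2.832) = 1.857 mol·L⁻¹.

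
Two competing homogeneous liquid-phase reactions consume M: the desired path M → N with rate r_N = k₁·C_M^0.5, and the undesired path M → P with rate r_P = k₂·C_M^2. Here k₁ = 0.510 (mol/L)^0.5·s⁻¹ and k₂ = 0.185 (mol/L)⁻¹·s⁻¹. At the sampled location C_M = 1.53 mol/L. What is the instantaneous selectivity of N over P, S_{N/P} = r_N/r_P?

S_{N/P} = r_N/r_P = (k₁·C_M^0.5)/(k₂·C_M^2) = (k₁/k₂)·C_M^-1.5.
= (0.510×1.530^0.5) / (0.185×1.530^2) = 0.6308/0.4331 = 1.46.
The undesired path is higher order in M, so low C_M (CSTR or dilute feed) favours N.

1.46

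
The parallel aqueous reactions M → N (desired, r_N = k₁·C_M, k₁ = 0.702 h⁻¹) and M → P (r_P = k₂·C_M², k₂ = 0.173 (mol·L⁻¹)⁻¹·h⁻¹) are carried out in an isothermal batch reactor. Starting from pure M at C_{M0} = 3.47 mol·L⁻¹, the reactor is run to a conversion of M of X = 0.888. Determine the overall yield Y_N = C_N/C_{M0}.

C_M = C_{M0}(1−X) = 0.3886 mol·L⁻¹.
Along a PFR/batch, dC_N/dC_M = −r_N/(r_N+r_P) = −k₁/(k₁+k₂·C_M).
Integrating from C_{M0} to C_M: C_N = (0.702/0.173)·ln[(0.702+0.173·3.47)/(0.702+0.173·0.389)] = 4.058·ln(1.302/0.7692) = 2.136 mol·L⁻¹.
Y_N = C_N/C_{M0} = 2.136/3.47 = 0.616.

0.616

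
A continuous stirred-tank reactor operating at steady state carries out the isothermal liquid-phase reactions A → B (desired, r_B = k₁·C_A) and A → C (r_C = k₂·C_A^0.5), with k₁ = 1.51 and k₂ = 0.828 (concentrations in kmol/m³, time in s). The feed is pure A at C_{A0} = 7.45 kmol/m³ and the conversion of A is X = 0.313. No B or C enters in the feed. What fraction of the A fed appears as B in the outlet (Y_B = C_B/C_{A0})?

Exit C_A = C_{A0}(1−X) = 7.45×0.687 = 5.118 kmol/m³.
A CSTR operates uniformly at the exit composition, giving r_B = 7.728 and r_C = 1.873 (each k·C_A^n at C_A = 5.118).
Fraction of consumed A going to B: r_B/(r_B+r_C) = 0.8049.
C_B = 0.8049·C_{A0}·X = 0.8049×7.45×0.313 = 1.88 kmol/m³; Y_B = C_B/C_{A0} = 0.252.

0.252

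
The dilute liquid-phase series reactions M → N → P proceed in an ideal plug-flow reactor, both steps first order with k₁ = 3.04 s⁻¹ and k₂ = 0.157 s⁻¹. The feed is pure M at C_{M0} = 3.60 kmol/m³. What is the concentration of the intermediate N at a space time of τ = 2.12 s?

2.72 kmol/m³

Solving the coupled first-order balances gives C_N(τ) = [k₁/(k₂−k₁)]·C_{M0}·(e^(−k₁τ) − e^(−k₂τ)).
e^(−k₁τ) = e^(−3.04×2.12) = e^(−6.445) = 0.001589; e^(−k₂τ) = e^(−0.3328) = 0.7169.
C_N = 3.04×3.60/(0.157−3.04) × (0.001589−0.7169) = (-3.796)×(-0.7153) = 2.715 kmol/m³.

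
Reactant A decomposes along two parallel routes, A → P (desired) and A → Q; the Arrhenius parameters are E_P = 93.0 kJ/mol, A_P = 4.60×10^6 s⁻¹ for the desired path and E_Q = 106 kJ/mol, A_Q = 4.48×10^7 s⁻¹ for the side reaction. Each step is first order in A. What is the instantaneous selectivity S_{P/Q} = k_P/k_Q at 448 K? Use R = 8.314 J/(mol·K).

3.37

Since both paths have the same order in A, the concentration cancels and S_{P/Q} = k_P/k_Q = (A_P/A_Q)·exp[(E_Q−E_P)/(RT)].
(E_Q−E_P)/(RT) = (106−93.0)×10³/(8.314×448) = 13000/3725 = 3.490.
k_P/k_Q = (4.60×10^6/4.48×10^7)·exp(3.490) = 0.1027 × 32.79 = 3.37.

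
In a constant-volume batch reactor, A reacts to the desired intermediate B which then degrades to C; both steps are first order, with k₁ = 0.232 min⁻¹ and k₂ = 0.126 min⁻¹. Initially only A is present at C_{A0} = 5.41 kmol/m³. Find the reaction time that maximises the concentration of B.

5.76 min

The intermediate peaks when r₁ = r₂, i.e. k₁e^(−k₁t) = k₂e^(−k₂t), giving t_opt = ln(k₂/k₁)/(k₂−k₁).
= ln(0.126/0.232)/(0.126−0.232) = ln(0.5431)/-0.1060 = -0.6105/-0.1060 = 5.76 min.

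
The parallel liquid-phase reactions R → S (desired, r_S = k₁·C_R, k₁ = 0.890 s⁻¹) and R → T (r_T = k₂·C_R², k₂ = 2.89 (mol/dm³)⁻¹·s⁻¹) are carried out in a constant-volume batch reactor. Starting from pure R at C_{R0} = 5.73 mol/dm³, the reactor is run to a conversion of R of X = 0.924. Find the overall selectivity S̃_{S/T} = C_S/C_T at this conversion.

C_R = C_{R0}(1−X) = 0.4355 mol/dm³.
Along a PFR/batch, dC_S/dC_R = −r_S/(r_S+r_T) = −k₁/(k₁+k₂·C_R).
Integrating from C_{R0} to C_R: C_S = (0.890/2.89)·ln[(0.890+2.89·5.73)/(0.890+2.89·0.435)] = 0.3080·ln(17.45/2.149) = 0.6450 mol/dm³.
C_T = (C_{R0}−C_R)−C_S = 4.649 mol/dm³; S̃_{S/T} = 0.6450/4.649 = 0.139.

0.139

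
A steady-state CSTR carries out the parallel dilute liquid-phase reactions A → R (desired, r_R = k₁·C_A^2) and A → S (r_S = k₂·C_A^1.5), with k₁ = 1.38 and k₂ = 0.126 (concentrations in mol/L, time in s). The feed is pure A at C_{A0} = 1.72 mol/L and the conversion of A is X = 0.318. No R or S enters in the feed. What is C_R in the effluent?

Exit C_A = C_{A0}(1−X) = 1.72×0.682 = 1.173 mol/L.
In a CSTR the entire volume is at exit conditions, so r_R = 1.38×1.173^2 = 1.899 and r_S = 0.126×1.173^1.5 = 0.1601.
Fraction of consumed A going to R: r_R/(r_R+r_S) = 0.9223.
C_R = 0.9223·C_{A0}·X = 0.9223×1.72×0.318 = 0.504 mol/L.

0.504 mol/L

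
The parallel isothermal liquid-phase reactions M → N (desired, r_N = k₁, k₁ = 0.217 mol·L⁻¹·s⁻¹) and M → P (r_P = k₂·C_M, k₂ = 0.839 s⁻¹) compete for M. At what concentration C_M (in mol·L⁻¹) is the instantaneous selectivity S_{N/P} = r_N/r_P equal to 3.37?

0.0767 mol·L⁻¹

S_{N/P} = (k₁/k₂)·C_M⁻¹ ⇒ C_M = (S·k₂/k₁)^(-1).
= (3.37×0.839/0.217)^(-1) = (13.03)^(-1) = 0.0767 mol·L⁻¹.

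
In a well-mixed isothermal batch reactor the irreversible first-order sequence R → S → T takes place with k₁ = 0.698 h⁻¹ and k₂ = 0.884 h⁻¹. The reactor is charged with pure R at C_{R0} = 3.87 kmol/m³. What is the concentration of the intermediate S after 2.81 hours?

For first-order series with pure R initially, C_S(t) = k₁C_{R0}/(k₂−k₁)·(e^(−k₁t) − e^(−k₂t)).
e^(−k₁t) = e^(−0.698×2.81) = e^(−1.961) = 0.1407; e^(−k₂t) = e^(−2.484) = 0.08341.
C_S = 0.698×3.87/(0.884−0.698) × (0.1407−0.08341) = 14.52×0.05726 = 0.8316 kmol/m³.

0.832 kmol/m³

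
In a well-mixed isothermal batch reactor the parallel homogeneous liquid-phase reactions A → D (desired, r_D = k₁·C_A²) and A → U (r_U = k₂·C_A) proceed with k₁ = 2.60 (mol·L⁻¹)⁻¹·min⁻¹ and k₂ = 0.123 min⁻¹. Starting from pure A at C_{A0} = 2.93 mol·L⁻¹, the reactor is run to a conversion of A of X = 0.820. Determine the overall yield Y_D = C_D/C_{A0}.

0.793

C_A = C_{A0}(1−X) = 0.5274 mol·L⁻¹.
Along a PFR/batch, dC_U/dC_A = −r_U/(r_D+r_U) = −k₂/(k₂+k₁·C_A).
Integrating from C_{A0} to C_A: C_U = (0.123/2.60)·ln[(0.123+2.60·2.93)/(0.123+2.60·0.527)] = 0.04731·ln(7.741/1.494) = 0.07782 mol·L⁻¹.
Then C_D = (C_{A0}−C_A) − C_U = 2.403 − 0.07782 = 2.325 mol·L⁻¹.
Y_D = C_D/C_{A0} = 2.325/2.93 = 0.793.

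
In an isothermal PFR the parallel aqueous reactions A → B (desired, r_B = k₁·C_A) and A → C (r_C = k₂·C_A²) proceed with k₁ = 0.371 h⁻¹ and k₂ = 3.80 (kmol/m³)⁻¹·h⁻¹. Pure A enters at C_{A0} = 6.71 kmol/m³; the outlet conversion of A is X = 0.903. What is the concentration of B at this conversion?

C_A = C_{A0}(1−X) = 0.6509 kmol/m³.
Along a PFR/batch, dC_B/dC_A = −r_B/(r_B+r_C) = −k₁/(k₁+k₂·C_A).
Integrating from C_{A0} to C_A: C_B = (0.371/3.80)·ln[(0.371+3.80·6.71)/(0.371+3.80·0.651)] = 0.09763·ln(25.87/2.844) = 0.2155 kmol/m³.

0.216 kmol/m³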